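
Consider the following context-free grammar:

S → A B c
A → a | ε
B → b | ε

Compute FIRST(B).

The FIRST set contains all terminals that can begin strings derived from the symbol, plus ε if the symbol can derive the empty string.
B → b contributes b; B → ε makes B nullable, contributing ε. FIRST(B) = {b, ε}.

Final answer: {b, ε}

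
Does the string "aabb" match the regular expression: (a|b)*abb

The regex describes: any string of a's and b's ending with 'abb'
Yes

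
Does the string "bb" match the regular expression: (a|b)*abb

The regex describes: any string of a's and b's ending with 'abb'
No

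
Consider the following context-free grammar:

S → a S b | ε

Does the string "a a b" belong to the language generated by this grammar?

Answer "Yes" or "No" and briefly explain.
Every derivation applies S → a S b some number n of times and then S → ε, producing a^n b^n with equally many a's and b's. The string a a b has two a's but only one b, so it cannot be derived.

Final answer: No - no valid derivation exists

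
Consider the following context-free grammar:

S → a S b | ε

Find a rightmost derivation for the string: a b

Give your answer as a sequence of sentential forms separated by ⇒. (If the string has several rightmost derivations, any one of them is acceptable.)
Start with S.
Step 1: the rightmost non-terminal is S; apply S → a S b:  a S b
Step 2: the rightmost non-terminal is S; apply S → ε:  a b

Final answer: S ⇒ a S b ⇒ a b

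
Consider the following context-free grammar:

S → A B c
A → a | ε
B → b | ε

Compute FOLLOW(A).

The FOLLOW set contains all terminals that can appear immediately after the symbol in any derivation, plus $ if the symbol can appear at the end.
A occurs in S → A B c followed by B c. Add FIRST(B) minus ε = {b}; B is nullable (B → ε), so what follows B can also follow A: the terminal c. FOLLOW(A) = {b, c}.

Final answer: {b, c}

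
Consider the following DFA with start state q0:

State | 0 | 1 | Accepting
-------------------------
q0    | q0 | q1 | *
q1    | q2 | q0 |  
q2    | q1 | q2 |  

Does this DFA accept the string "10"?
Start in q0.
Read '1': q0 → q1
Read '0': q1 → q2
Final state q2 is not accepting, so the string is rejected.

Final answer: No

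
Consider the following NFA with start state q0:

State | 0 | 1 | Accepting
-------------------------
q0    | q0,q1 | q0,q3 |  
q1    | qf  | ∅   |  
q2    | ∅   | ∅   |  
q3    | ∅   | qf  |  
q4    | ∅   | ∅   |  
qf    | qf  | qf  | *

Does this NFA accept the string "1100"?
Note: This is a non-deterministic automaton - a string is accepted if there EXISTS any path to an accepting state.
Track the set of states the NFA could be in: start {q0}
Read '1': {q0} → {q0, q3}
Read '1': {q0, q3} → {q0, q3, qf}
Read '0': {q0, q3, qf} → {q0, q1, qf}
Read '0': {q0, q1, qf} → {q0, q1, qf}
Final set {q0, q1, qf} contains accepting state(s) {qf} → accepted.

Final answer: Yes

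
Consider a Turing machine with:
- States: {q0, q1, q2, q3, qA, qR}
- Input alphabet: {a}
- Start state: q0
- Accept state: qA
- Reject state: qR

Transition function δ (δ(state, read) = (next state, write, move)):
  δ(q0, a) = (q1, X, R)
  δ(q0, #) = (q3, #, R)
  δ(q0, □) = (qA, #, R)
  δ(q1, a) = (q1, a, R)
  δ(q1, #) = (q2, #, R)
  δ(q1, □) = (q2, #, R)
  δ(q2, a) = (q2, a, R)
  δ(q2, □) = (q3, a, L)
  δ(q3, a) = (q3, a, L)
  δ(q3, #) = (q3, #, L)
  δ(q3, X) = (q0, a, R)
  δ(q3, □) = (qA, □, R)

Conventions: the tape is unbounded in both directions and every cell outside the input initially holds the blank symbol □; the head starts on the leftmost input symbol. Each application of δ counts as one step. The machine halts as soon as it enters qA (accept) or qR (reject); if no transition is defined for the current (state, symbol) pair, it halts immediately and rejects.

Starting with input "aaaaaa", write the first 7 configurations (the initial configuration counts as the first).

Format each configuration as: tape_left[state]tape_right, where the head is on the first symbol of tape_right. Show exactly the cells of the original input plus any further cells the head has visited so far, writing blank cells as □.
Step 0: [q0]aaaaaa (head at position 0)
Step 1: δ(q0, a) = (q1, X, R)  ⊢  X[q1]aaaaa (head at position 1)
Step 2: δ(q1, a) = (q1, a, R)  ⊢  Xa[q1]aaaa (head at position 2)
Step 3: δ(q1, a) = (q1, a, R)  ⊢  Xaa[q1]aaa (head at position 3)
Step 4: δ(q1, a) = (q1, a, R)  ⊢  Xaaa[q1]aa (head at position 4)
Step 5: δ(q1, a) = (q1, a, R)  ⊢  Xaaaa[q1]a (head at position 5)
Step 6: δ(q1, a) = (q1, a, R)  ⊢  Xaaaaa[q1]□ (head at position 6)

Final answer: [q0]aaaaaa ⊢ X[q1]aaaaa ⊢ Xa[q1]aaaa ⊢ Xaa[q1]aaa ⊢ Xaaa[q1]aa ⊢ Xaaaa[q1]a ⊢ Xaaaaa[q1]□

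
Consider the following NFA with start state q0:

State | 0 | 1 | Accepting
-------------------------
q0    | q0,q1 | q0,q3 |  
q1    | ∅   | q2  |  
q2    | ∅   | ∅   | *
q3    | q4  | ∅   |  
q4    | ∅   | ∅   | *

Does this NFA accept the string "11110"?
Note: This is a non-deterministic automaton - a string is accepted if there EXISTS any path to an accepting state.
Track the set of states the NFA could be in: start {q0}
Read '1': {q0} → {q0, q3}
Read '1': {q0, q3} → {q0, q3}
Read '1': {q0, q3} → {q0, q3}
Read '1': {q0, q3} → {q0, q3}
Read '0': {q0, q3} → {q0, q1, q4}
Final set {q0, q1, q4} contains accepting state(s) {q4} → accepted.

Final answer: Yes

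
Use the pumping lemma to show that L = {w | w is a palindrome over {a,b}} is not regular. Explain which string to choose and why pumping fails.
Language: L = {w | w is a palindrome over {a,b}} (strings that read the same forwards and backwards)
Step 1: Assume for contradiction that L is regular, with pumping length p.
Step 2: Choose s = a^p b a^p. Then s ∈ L (it reads the same forwards and backwards) and |s| ≥ p.
Step 3: Consider any decomposition s = xyz with |xy| ≤ p and |y| > 0. Since |xy| ≤ p and the first p symbols of s are all a's, y = a^k for some k with 1 ≤ k ≤ p.
Step 4: Pumping up (i = 2): xy²z = a^(p+k) b a^p. Its reverse is a^p b a^(p+k) ≠ a^(p+k) b a^p (the single b is no longer in the middle), so xy²z is not a palindrome and xy²z ∉ L.
This contradicts the pumping lemma, so L is not regular.

Final answer: Choose s = a^p b a^p. Since |xy| ≤ p, y = a^k with k ≥ 1. Then xy²z = a^(p+k) b a^p is not a palindrome, so ∉ L.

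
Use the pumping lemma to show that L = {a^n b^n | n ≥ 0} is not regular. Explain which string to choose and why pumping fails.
Language: L = {a^n b^n | n ≥ 0} (equal numbers of a's followed by b's)
Step 1: Assume for contradiction that L is regular, with pumping length p.
Step 2: Choose s = a^p b^p. Then s ∈ L (it has p a's followed by p b's) and |s| ≥ p.
Step 3: Consider any decomposition s = xyz with |xy| ≤ p and |y| > 0. Since |xy| ≤ p and the first p symbols of s are all a's, y = a^k for some k with 1 ≤ k ≤ p.
Step 4: Pumping up (i = 2): xy²z = a^(p+k) b^p, which has more a's than b's, so xy²z ∉ L.
This contradicts the pumping lemma, so L is not regular.

Final answer: Choose s = a^p b^p. Since |xy| ≤ p, y = a^k with k ≥ 1. Then xy²z = a^(p+k) b^p ∉ L.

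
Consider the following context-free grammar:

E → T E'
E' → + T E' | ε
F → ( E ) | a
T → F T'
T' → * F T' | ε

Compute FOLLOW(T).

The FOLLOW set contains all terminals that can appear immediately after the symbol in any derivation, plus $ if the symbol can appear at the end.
Useful FIRST sets: FIRST(E') = {+, ε}, FIRST(T') = {*, ε} (both E' and T' are nullable).
FOLLOW(E): E is the start symbol → $; E appears in F → ( E ) followed by ')' → FOLLOW(E) = {), $}.
FOLLOW(E'): E' appears at the right end of E → T E' and of E' → + T E', so FOLLOW(E') ⊇ FOLLOW(E) (the second occurrence adds nothing new). FOLLOW(E') = {), $}.
FOLLOW(T): in E → T E' and E' → + T E', T is followed by E': add FIRST(E') minus ε = {+}; since E' is nullable, also add FOLLOW(E) and FOLLOW(E') = {), $}. FOLLOW(T) = {+, ), $}.

Final answer: {$, ), +}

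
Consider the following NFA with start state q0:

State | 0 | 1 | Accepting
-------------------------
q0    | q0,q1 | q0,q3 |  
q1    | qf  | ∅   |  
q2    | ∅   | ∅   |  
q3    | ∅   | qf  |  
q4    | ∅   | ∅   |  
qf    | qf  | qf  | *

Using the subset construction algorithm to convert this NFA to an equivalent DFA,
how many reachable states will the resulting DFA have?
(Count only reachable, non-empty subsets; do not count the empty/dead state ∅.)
Start subset: {q0}
{q0}: on 0 → {q0, q1}, on 1 → {q0, q3}
{q0, q1}: on 0 → {q0, q1, qf}, on 1 → {q0, q3}
{q0, q3}: on 0 → {q0, q1}, on 1 → {q0, q3, qf}
{q0, q1, qf}: on 0 → {q0, q1, qf}, on 1 → {q0, q3, qf}
{q0, q3, qf}: on 0 → {q0, q1, qf}, on 1 → {q0, q3, qf}
Reachable non-empty subsets: {q0}, {q0, q1}, {q0, q3}, {q0, q1, qf}, {q0, q3, qf} — 5 in total.

Final answer: 5 states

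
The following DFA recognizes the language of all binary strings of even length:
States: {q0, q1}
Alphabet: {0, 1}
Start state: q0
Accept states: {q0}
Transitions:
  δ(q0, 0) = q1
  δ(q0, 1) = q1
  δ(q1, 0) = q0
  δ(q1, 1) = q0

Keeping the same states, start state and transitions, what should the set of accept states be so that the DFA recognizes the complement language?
The DFA is complete (every state has a transition on every symbol), so the complement
is recognized by the same DFA with accepting and non-accepting states swapped.
Original accept states: {q0}
Complement accept states = All states - Original accept states
= {q0, q1} - {q0}
= {q1}
Complement language: strings of ODD length

Final answer: {q1}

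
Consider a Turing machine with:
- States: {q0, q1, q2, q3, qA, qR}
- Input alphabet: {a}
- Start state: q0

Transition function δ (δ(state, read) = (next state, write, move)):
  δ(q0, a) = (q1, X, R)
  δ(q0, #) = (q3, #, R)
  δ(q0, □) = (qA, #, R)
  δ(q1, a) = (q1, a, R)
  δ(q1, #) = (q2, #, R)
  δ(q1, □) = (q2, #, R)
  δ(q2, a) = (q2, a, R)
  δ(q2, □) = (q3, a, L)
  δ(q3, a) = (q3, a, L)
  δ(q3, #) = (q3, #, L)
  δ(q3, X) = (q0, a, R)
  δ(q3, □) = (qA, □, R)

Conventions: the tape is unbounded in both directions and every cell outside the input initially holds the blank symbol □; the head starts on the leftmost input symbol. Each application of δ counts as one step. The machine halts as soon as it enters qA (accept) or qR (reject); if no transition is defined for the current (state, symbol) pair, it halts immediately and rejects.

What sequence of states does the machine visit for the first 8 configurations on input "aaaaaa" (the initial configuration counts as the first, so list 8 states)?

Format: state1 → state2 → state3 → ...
Step 0: [q0]aaaaaa (head at position 0)
Step 1: δ(q0, a) = (q1, X, R)  ⊢  X[q1]aaaaa (head at position 1)
Step 2: δ(q1, a) = (q1, a, R)  ⊢  Xa[q1]aaaa (head at position 2)
Step 3: δ(q1, a) = (q1, a, R)  ⊢  Xaa[q1]aaa (head at position 3)
Step 4: δ(q1, a) = (q1, a, R)  ⊢  Xaaa[q1]aa (head at position 4)
Step 5: δ(q1, a) = (q1, a, R)  ⊢  Xaaaa[q1]a (head at position 5)
Step 6: δ(q1, a) = (q1, a, R)  ⊢  Xaaaaa[q1]□ (head at position 6)
Step 7: δ(q1, □) = (q2, #, R)  ⊢  Xaaaaa#[q2]□ (head at position 7)
Reading off the states of these 8 configurations: q0 → q1 → q1 → q1 → q1 → q1 → q1 → q2

Final answer: q0 → q1 → q1 → q1 → q1 → q1 → q1 → q2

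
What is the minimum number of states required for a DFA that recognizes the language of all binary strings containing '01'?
Language: binary strings containing '01'
Lower bound (Myhill–Nerode): the prefixes ε, 0, 01 are pairwise distinguishable:
  ε vs 01: suffix ε distinguishes them (ε is rejected, 01 is accepted)
  0 vs 01: suffix ε distinguishes them (0 is rejected, 01 is accepted)
  ε vs 0: suffix 1 distinguishes them (ε·1 = 1 is rejected, 0·1 = 01 is accepted)
So any DFA needs at least 3 states.
Upper bound: a DFA with 3 states exists (one state per class above: 'no progress', 'last symbol 0', and 'seen 01' (accepting sink)).
Minimum states: 3

Final answer: 3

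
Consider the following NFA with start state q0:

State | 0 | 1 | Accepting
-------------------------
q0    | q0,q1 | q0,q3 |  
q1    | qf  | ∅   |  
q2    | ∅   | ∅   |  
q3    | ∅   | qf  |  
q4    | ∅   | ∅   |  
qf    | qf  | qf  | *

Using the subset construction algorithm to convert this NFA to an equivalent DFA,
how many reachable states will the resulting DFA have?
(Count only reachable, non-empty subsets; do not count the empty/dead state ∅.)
Start subset: {q0}
{q0}: on 0 → {q0, q1}, on 1 → {q0, q3}
{q0, q1}: on 0 → {q0, q1, qf}, on 1 → {q0, q3}
{q0, q3}: on 0 → {q0, q1}, on 1 → {q0, q3, qf}
{q0, q1, qf}: on 0 → {q0, q1, qf}, on 1 → {q0, q3, qf}
{q0, q3, qf}: on 0 → {q0, q1, qf}, on 1 → {q0, q3, qf}
Reachable non-empty subsets: {q0}, {q0, q1}, {q0, q3}, {q0, q1, qf}, {q0, q3, qf} — 5 in total.

Final answer: 5 states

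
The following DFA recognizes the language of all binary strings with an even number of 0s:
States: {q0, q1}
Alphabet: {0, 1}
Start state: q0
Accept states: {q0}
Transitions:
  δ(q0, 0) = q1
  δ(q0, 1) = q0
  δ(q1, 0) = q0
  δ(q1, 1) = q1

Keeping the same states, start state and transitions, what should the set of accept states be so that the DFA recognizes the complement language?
The DFA is complete (every state has a transition on every symbol), so the complement
is recognized by the same DFA with accepting and non-accepting states swapped.
Original accept states: {q0}
Complement accept states = All states - Original accept states
= {q0, q1} - {q0}
= {q1}
Complement language: strings with an ODD number of 0s

Final answer: {q1}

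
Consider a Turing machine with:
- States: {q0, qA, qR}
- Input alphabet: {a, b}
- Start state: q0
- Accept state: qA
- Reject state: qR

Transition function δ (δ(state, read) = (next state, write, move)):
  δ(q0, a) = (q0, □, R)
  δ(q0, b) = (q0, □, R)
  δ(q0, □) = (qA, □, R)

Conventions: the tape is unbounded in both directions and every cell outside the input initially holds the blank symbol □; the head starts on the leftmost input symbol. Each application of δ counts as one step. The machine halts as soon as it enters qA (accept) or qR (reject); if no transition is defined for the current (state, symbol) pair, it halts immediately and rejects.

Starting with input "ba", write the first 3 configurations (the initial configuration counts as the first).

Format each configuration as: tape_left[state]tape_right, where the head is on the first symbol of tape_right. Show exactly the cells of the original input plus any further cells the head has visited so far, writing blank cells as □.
Step 0: [q0]ba (head at position 0)
Step 1: δ(q0, b) = (q0, □, R)  ⊢  □[q0]a (head at position 1)
Step 2: δ(q0, a) = (q0, □, R)  ⊢  □□[q0]□ (head at position 2)

Final answer: [q0]ba ⊢ □[q0]a ⊢ □□[q0]□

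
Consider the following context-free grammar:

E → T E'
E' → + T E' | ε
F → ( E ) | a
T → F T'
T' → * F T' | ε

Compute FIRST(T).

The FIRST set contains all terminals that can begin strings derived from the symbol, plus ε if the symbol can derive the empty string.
FIRST(F): F → ( E ) contributes '(' and F → a contributes 'a', so FIRST(F) = {(, a}. F is not nullable.
FIRST(T): T → F T' begins with F, and F is not nullable, so FIRST(T) = FIRST(F) = {(, a}.

Final answer: {(, a}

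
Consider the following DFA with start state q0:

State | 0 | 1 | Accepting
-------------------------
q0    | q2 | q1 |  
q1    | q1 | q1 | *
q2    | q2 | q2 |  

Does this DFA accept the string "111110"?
Start in q0.
Read '1': q0 → q1
Read '1': q1 → q1
Read '1': q1 → q1
Read '1': q1 → q1
Read '1': q1 → q1
Read '0': q1 → q1
Final state q1 is accepting, so the string is accepted.

Final answer: Yes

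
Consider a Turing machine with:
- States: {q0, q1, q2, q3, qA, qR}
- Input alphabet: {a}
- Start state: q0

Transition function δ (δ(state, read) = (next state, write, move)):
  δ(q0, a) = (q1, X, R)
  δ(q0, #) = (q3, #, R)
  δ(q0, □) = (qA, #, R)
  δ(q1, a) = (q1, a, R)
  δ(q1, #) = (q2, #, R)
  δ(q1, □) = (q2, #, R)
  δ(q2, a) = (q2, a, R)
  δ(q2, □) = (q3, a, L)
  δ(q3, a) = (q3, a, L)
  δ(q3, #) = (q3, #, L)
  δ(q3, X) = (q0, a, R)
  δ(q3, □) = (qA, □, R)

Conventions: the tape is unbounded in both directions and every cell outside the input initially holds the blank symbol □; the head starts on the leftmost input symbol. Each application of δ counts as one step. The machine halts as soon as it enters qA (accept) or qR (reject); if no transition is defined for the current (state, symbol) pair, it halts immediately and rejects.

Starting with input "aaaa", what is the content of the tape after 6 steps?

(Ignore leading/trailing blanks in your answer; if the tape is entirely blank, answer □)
Step 0: [q0]aaaa (head at position 0)
Step 1: δ(q0, a) = (q1, X, R)  ⊢  X[q1]aaa (head at position 1)
Step 2: δ(q1, a) = (q1, a, R)  ⊢  Xa[q1]aa (head at position 2)
Step 3: δ(q1, a) = (q1, a, R)  ⊢  Xaa[q1]a (head at position 3)
Step 4: δ(q1, a) = (q1, a, R)  ⊢  Xaaa[q1]□ (head at position 4)
Step 5: δ(q1, □) = (q2, #, R)  ⊢  Xaaa#[q2]□ (head at position 5)
Step 6: δ(q2, □) = (q3, a, L)  ⊢  Xaaa[q3]#a (head at position 4)
Tape after 6 steps (ignoring surrounding blanks): Xaaa#a

Final answer: Tape: Xaaa#a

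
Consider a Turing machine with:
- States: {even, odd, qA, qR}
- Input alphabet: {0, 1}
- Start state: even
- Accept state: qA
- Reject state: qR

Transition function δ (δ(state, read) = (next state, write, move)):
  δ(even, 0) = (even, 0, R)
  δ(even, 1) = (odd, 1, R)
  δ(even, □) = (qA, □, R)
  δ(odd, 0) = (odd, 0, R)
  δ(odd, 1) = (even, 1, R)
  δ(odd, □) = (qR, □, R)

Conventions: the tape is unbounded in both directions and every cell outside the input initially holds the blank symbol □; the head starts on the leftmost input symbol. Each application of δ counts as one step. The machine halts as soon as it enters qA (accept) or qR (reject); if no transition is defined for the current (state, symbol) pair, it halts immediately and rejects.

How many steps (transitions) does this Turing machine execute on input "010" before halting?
Step 0: [even]010 (head at position 0)
Step 1: δ(even, 0) = (even, 0, R)  ⊢  0[even]10 (head at position 1)
Step 2: δ(even, 1) = (odd, 1, R)  ⊢  01[odd]0 (head at position 2)
Step 3: δ(odd, 0) = (odd, 0, R)  ⊢  010[odd]□ (head at position 3)
Step 4: δ(odd, □) = (qR, □, R)  ⊢  010□[qR]□ (head at position 4)
The machine is in qR, so it halts and rejects.
Number of transitions executed: 4.

Final answer: 4 steps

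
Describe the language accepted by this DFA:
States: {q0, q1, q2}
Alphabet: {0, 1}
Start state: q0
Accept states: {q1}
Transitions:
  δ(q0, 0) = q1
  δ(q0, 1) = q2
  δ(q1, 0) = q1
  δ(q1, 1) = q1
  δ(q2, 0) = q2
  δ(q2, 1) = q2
Analyzing the DFA structure:
Start state: q0
Accept states: {q1}
Interpreting what each state remembers (checking against the transitions):
  q0: nothing has been read yet
  q1: the first symbol was 0
  q2: the first symbol was 1 (trap state)
  δ(q0, 0): in q0 (nothing has been read yet), after reading 0 we have: the first symbol was 0 → q1
  δ(q0, 1): in q0 (nothing has been read yet), after reading 1 we have: the first symbol was 1 (trap state) → q2
  δ(q1, 0): in q1 (the first symbol was 0), after reading 0 we have: the first symbol was 0 → q1
  δ(q1, 1): in q1 (the first symbol was 0), after reading 1 we have: the first symbol was 0 → q1
  δ(q2, 0): in q2 (the first symbol was 1 (trap state)), after reading 0 we have: the first symbol was 1 (trap state) → q2
  δ(q2, 1): in q2 (the first symbol was 1 (trap state)), after reading 1 we have: the first symbol was 1 (trap state) → q2
A string is accepted iff it ends in {q1}, i.e. the first symbol was 0.
Language: All binary strings starting with 0

Final answer: All binary strings starting with 0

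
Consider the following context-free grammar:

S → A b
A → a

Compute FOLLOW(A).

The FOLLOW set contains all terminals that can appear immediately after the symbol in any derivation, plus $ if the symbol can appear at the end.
A occurs only in S → A b, where it is immediately followed by the terminal b. So FOLLOW(A) = {b}.

Final answer: {b}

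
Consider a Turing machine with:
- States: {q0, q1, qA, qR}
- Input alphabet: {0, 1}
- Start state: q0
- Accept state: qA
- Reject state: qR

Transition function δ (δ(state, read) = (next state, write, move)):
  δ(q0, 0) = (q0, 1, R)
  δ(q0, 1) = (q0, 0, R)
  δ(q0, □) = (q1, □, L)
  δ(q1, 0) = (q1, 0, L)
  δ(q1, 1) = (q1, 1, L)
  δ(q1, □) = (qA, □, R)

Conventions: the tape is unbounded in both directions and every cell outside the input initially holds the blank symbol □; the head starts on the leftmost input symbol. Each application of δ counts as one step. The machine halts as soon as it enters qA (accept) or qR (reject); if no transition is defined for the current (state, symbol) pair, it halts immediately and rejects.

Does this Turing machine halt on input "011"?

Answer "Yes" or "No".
Step 0: [q0]011 (head at position 0)
Step 1: δ(q0, 0) = (q0, 1, R)  ⊢  1[q0]11 (head at position 1)
Step 2: δ(q0, 1) = (q0, 0, R)  ⊢  10[q0]1 (head at position 2)
Step 3: δ(q0, 1) = (q0, 0, R)  ⊢  100[q0]□ (head at position 3)
Step 4: δ(q0, □) = (q1, □, L)  ⊢  10[q1]0□ (head at position 2)
Step 5: δ(q1, 0) = (q1, 0, L)  ⊢  1[q1]00□ (head at position 1)
Step 6: δ(q1, 0) = (q1, 0, L)  ⊢  [q1]100□ (head at position 0)
Step 7: δ(q1, 1) = (q1, 1, L)  ⊢  [q1]□100□ (head at position -1)
Step 8: δ(q1, □) = (qA, □, R)  ⊢  □[qA]100□ (head at position 0)
The machine is in qA, so it halts and accepts.
It halts after 8 steps.

Final answer: Yes - halts after 8 steps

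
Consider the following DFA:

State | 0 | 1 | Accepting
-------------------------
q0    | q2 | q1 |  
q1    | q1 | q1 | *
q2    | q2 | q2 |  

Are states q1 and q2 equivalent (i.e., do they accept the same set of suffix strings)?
Try the suffix ε (the empty string).
From q1: q1 — accepting.
From q2: q2 — not accepting.
The two states disagree on this suffix, so they are not equivalent.

Final answer: No. Distinguishing string: ε (the empty string) - accepted from q1 but not from q2.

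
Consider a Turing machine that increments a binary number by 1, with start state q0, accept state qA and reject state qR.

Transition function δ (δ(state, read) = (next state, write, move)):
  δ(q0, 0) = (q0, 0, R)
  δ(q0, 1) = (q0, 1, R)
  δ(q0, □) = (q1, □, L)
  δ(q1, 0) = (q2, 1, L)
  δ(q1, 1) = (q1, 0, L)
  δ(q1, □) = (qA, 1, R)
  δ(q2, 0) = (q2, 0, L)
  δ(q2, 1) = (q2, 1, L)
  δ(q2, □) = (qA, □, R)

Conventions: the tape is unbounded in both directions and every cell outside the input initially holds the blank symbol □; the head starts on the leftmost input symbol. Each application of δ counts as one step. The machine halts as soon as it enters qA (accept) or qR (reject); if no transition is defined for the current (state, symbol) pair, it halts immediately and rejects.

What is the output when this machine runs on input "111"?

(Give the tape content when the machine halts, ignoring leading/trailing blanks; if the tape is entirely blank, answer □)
Step 0: [q0]111 (head at position 0)
Step 1: δ(q0, 1) = (q0, 1, R)  ⊢  1[q0]11 (head at position 1)
Step 2: δ(q0, 1) = (q0, 1, R)  ⊢  11[q0]1 (head at position 2)
Step 3: δ(q0, 1) = (q0, 1, R)  ⊢  111[q0]□ (head at position 3)
Step 4: δ(q0, □) = (q1, □, L)  ⊢  11[q1]1□ (head at position 2)
Step 5: δ(q1, 1) = (q1, 0, L)  ⊢  1[q1]10□ (head at position 1)
Step 6: δ(q1, 1) = (q1, 0, L)  ⊢  [q1]100□ (head at position 0)
Step 7: δ(q1, 1) = (q1, 0, L)  ⊢  [q1]□000□ (head at position -1)
Step 8: δ(q1, □) = (qA, 1, R)  ⊢  1[qA]000□ (head at position 0)
The machine is in qA, so it halts and accepts.
Tape content when halted (ignoring surrounding blanks): 1000

Final answer: Output: 1000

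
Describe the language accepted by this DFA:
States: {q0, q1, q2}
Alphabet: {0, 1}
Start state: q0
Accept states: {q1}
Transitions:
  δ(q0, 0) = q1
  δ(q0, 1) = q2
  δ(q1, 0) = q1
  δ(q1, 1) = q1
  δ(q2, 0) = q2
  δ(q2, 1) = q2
Analyzing the DFA structure:
Start state: q0
Accept states: {q1}
Interpreting what each state remembers (checking against the transitions):
  q0: nothing has been read yet
  q1: the first symbol was 0
  q2: the first symbol was 1 (trap state)
  δ(q0, 0): in q0 (nothing has been read yet), after reading 0 we have: the first symbol was 0 → q1
  δ(q0, 1): in q0 (nothing has been read yet), after reading 1 we have: the first symbol was 1 (trap state) → q2
  δ(q1, 0): in q1 (the first symbol was 0), after reading 0 we have: the first symbol was 0 → q1
  δ(q1, 1): in q1 (the first symbol was 0), after reading 1 we have: the first symbol was 0 → q1
  δ(q2, 0): in q2 (the first symbol was 1 (trap state)), after reading 0 we have: the first symbol was 1 (trap state) → q2
  δ(q2, 1): in q2 (the first symbol was 1 (trap state)), after reading 1 we have: the first symbol was 1 (trap state) → q2
A string is accepted iff it ends in {q1}, i.e. the first symbol was 0.
Language: All binary strings starting with 0

Final answer: All binary strings starting with 0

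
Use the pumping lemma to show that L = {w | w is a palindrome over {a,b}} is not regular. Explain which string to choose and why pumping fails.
Language: L = {w | w is a palindrome over {a,b}} (strings that read the same forwards and backwards)
Step 1: Assume for contradiction that L is regular, with pumping length p.
Step 2: Choose s = a^p b a^p. Then s ∈ L (it reads the same forwards and backwards) and |s| ≥ p.
Step 3: Consider any decomposition s = xyz with |xy| ≤ p and |y| > 0. Since |xy| ≤ p and the first p symbols of s are all a's, y = a^k for some k with 1 ≤ k ≤ p.
Step 4: Pumping up (i = 2): xy²z = a^(p+k) b a^p. Its reverse is a^p b a^(p+k) ≠ a^(p+k) b a^p (the single b is no longer in the middle), so xy²z is not a palindrome and xy²z ∉ L.
This contradicts the pumping lemma, so L is not regular.

Final answer: Choose s = a^p b a^p. Since |xy| ≤ p, y = a^k with k ≥ 1. Then xy²z = a^(p+k) b a^p is not a palindrome, so ∉ L.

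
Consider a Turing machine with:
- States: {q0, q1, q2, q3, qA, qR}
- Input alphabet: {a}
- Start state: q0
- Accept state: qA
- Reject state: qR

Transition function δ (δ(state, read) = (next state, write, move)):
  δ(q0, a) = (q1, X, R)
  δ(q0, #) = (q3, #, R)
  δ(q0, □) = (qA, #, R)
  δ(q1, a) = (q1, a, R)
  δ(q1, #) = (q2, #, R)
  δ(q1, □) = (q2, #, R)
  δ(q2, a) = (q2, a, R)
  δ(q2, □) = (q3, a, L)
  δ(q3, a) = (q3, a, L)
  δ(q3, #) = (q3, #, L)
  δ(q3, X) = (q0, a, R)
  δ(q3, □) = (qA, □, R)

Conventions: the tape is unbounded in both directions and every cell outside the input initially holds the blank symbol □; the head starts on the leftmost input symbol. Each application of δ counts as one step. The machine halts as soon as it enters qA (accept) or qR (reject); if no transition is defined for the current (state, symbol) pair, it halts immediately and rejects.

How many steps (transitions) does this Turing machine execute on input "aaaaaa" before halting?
Trace (configuration after each step, as tape_left[state]tape_right with head position):
Step 0: [q0]aaaaaa (head at position 0)
Step 1: X[q1]aaaaa (head 1)
Step 2: Xa[q1]aaaa (head 2)
Step 3: Xaa[q1]aaa (head 3)
Step 4: Xaaa[q1]aa (head 4)
Step 5: Xaaaa[q1]a (head 5)
Step 6: Xaaaaa[q1]□ (head 6)
Step 7: Xaaaaa#[q2]□ (head 7)
Step 8: Xaaaaa[q3]#a (head 6)
Step 9: Xaaaa[q3]a#a (head 5)
Step 10: Xaaa[q3]aa#a (head 4)
Step 11: Xaa[q3]aaa#a (head 3)
Step 12: Xa[q3]aaaa#a (head 2)
Step 13: X[q3]aaaaa#a (head 1)
Step 14: [q3]Xaaaaa#a (head 0)
Step 15: a[q0]aaaaa#a (head 1)
Step 16: aX[q1]aaaa#a (head 2)
Step 17: aXa[q1]aaa#a (head 3)
Step 18: aXaa[q1]aa#a (head 4)
Step 19: aXaaa[q1]a#a (head 5)
Step 20: aXaaaa[q1]#a (head 6)
Step 21: aXaaaa#[q2]a (head 7)
Step 22: aXaaaa#a[q2]□ (head 8)
Step 23: aXaaaa#[q3]aa (head 7)
Step 24: aXaaaa[q3]#aa (head 6)
Step 25: aXaaa[q3]a#aa (head 5)
Step 26: aXaa[q3]aa#aa (head 4)
Step 27: aXa[q3]aaa#aa (head 3)
Step 28: aX[q3]aaaa#aa (head 2)
Step 29: a[q3]Xaaaa#aa (head 1)
Step 30: aa[q0]aaaa#aa (head 2)
Step 31: aaX[q1]aaa#aa (head 3)
Step 32: aaXa[q1]aa#aa (head 4)
Step 33: aaXaa[q1]a#aa (head 5)
Step 34: aaXaaa[q1]#aa (head 6)
Step 35: aaXaaa#[q2]aa (head 7)
Step 36: aaXaaa#a[q2]a (head 8)
Step 37: aaXaaa#aa[q2]□ (head 9)
Step 38: aaXaaa#a[q3]aa (head 8)
Step 39: aaXaaa#[q3]aaa (head 7)
Step 40: aaXaaa[q3]#aaa (head 6)
Step 41: aaXaa[q3]a#aaa (head 5)
Step 42: aaXa[q3]aa#aaa (head 4)
Step 43: aaX[q3]aaa#aaa (head 3)
Step 44: aa[q3]Xaaa#aaa (head 2)
Step 45: aaa[q0]aaa#aaa (head 3)
Step 46: aaaX[q1]aa#aaa (head 4)
Step 47: aaaXa[q1]a#aaa (head 5)
Step 48: aaaXaa[q1]#aaa (head 6)
Step 49: aaaXaa#[q2]aaa (head 7)
Step 50: aaaXaa#a[q2]aa (head 8)
Step 51: aaaXaa#aa[q2]a (head 9)
Step 52: aaaXaa#aaa[q2]□ (head 10)
Step 53: aaaXaa#aa[q3]aa (head 9)
Step 54: aaaXaa#a[q3]aaa (head 8)
Step 55: aaaXaa#[q3]aaaa (head 7)
Step 56: aaaXaa[q3]#aaaa (head 6)
Step 57: aaaXa[q3]a#aaaa (head 5)
Step 58: aaaX[q3]aa#aaaa (head 4)
Step 59: aaa[q3]Xaa#aaaa (head 3)
Step 60: aaaa[q0]aa#aaaa (head 4)
Step 61: aaaaX[q1]a#aaaa (head 5)
Step 62: aaaaXa[q1]#aaaa (head 6)
Step 63: aaaaXa#[q2]aaaa (head 7)
Step 64: aaaaXa#a[q2]aaa (head 8)
Step 65: aaaaXa#aa[q2]aa (head 9)
Step 66: aaaaXa#aaa[q2]a (head 10)
Step 67: aaaaXa#aaaa[q2]□ (head 11)
Step 68: aaaaXa#aaa[q3]aa (head 10)
Step 69: aaaaXa#aa[q3]aaa (head 9)
Step 70: aaaaXa#a[q3]aaaa (head 8)
Step 71: aaaaXa#[q3]aaaaa (head 7)
Step 72: aaaaXa[q3]#aaaaa (head 6)
Step 73: aaaaX[q3]a#aaaaa (head 5)
Step 74: aaaa[q3]Xa#aaaaa (head 4)
Step 75: aaaaa[q0]a#aaaaa (head 5)
Step 76: aaaaaX[q1]#aaaaa (head 6)
Step 77: aaaaaX#[q2]aaaaa (head 7)
Step 78: aaaaaX#a[q2]aaaa (head 8)
Step 79: aaaaaX#aa[q2]aaa (head 9)
Step 80: aaaaaX#aaa[q2]aa (head 10)
Step 81: aaaaaX#aaaa[q2]a (head 11)
Step 82: aaaaaX#aaaaa[q2]□ (head 12)
Step 83: aaaaaX#aaaa[q3]aa (head 11)
Step 84: aaaaaX#aaa[q3]aaa (head 10)
Step 85: aaaaaX#aa[q3]aaaa (head 9)
Step 86: aaaaaX#a[q3]aaaaa (head 8)
Step 87: aaaaaX#[q3]aaaaaa (head 7)
Step 88: aaaaaX[q3]#aaaaaa (head 6)
Step 89: aaaaa[q3]X#aaaaaa (head 5)
Step 90: aaaaaa[q0]#aaaaaa (head 6)
Step 91: aaaaaa#[q3]aaaaaa (head 7)
Step 92: aaaaaa[q3]#aaaaaa (head 6)
Step 93: aaaaa[q3]a#aaaaaa (head 5)
Step 94: aaaa[q3]aa#aaaaaa (head 4)
Step 95: aaa[q3]aaa#aaaaaa (head 3)
Step 96: aa[q3]aaaa#aaaaaa (head 2)
Step 97: a[q3]aaaaa#aaaaaa (head 1)
Step 98: [q3]aaaaaa#aaaaaa (head 0)
Step 99: [q3]□aaaaaa#aaaaaa (head -1)
Step 100: □[qA]aaaaaa#aaaaaa (head 0)
The machine is in qA, so it halts and accepts.
Number of transitions executed: 100.

Final answer: 100 steps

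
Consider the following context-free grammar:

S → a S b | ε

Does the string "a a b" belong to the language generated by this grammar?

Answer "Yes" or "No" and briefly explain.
Every derivation applies S → a S b some number n of times and then S → ε, producing a^n b^n with equally many a's and b's. The string a a b has two a's but only one b, so it cannot be derived.

Final answer: No - no valid derivation exists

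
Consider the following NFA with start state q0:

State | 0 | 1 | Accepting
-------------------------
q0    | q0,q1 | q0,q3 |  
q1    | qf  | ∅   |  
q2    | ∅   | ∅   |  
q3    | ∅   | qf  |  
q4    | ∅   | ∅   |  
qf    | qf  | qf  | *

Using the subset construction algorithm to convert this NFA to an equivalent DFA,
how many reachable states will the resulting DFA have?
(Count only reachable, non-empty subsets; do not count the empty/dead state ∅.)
Start subset: {q0}
{q0}: on 0 → {q0, q1}, on 1 → {q0, q3}
{q0, q1}: on 0 → {q0, q1, qf}, on 1 → {q0, q3}
{q0, q3}: on 0 → {q0, q1}, on 1 → {q0, q3, qf}
{q0, q1, qf}: on 0 → {q0, q1, qf}, on 1 → {q0, q3, qf}
{q0, q3, qf}: on 0 → {q0, q1, qf}, on 1 → {q0, q3, qf}
Reachable non-empty subsets: {q0}, {q0, q1}, {q0, q3}, {q0, q1, qf}, {q0, q3, qf} — 5 in total.

Final answer: 5 states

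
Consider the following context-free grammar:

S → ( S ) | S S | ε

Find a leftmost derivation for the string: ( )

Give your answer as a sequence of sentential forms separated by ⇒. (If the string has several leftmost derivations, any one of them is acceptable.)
Start with S.
Step 1: the leftmost non-terminal is S; apply S → ( S ):  ( S )
Step 2: the leftmost non-terminal is S; apply S → ε:  ( )

Final answer: S ⇒ ( S ) ⇒ ( )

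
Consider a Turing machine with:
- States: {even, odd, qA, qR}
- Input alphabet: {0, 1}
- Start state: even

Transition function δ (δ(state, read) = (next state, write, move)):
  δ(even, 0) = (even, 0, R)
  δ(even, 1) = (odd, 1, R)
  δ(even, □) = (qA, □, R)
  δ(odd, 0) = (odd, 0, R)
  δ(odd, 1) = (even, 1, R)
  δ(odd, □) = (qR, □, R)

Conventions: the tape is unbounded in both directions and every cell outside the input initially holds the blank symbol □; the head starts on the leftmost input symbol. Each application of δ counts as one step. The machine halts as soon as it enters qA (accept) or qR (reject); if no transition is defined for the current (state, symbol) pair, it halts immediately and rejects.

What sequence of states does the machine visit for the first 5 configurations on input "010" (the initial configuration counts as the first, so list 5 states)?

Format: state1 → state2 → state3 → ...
Step 0: [even]010 (head at position 0)
Step 1: δ(even, 0) = (even, 0, R)  ⊢  0[even]10 (head at position 1)
Step 2: δ(even, 1) = (odd, 1, R)  ⊢  01[odd]0 (head at position 2)
Step 3: δ(odd, 0) = (odd, 0, R)  ⊢  010[odd]□ (head at position 3)
Step 4: δ(odd, □) = (qR, □, R)  ⊢  010□[qR]□ (head at position 4)
Reading off the states of these 5 configurations: even → even → odd → odd → qR

Final answer: even → even → odd → odd → qR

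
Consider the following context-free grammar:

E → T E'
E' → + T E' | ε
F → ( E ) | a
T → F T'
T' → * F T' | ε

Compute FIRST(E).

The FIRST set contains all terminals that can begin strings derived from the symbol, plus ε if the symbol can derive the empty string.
FIRST(F): F → ( E ) contributes '(' and F → a contributes 'a', so FIRST(F) = {(, a}. F is not nullable.
FIRST(T): T → F T' begins with F, and F is not nullable, so FIRST(T) = FIRST(F) = {(, a}.
FIRST(E): E → T E' begins with T, and T is not nullable, so FIRST(E) = FIRST(T) = {(, a}.

Final answer: {(, a}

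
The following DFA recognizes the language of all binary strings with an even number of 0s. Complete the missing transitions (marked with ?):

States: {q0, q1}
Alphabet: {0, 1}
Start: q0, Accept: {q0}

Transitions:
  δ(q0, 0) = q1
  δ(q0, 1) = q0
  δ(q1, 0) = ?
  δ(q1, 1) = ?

What each state remembers (consistent with the given transitions and accept states):
  q0: an even number of 0s has been read so far
  q1: an odd number of 0s has been read so far
Filling in the missing entries:
  δ(q1, 0): in q1 (an odd number of 0s has been read so far), after reading 0 we have: an even number of 0s has been read so far → q0
  δ(q1, 1): in q1 (an odd number of 0s has been read so far), after reading 1 we have: an odd number of 0s has been read so far → q1

Final answer: δ(q1, 0) = q0; δ(q1, 1) = q1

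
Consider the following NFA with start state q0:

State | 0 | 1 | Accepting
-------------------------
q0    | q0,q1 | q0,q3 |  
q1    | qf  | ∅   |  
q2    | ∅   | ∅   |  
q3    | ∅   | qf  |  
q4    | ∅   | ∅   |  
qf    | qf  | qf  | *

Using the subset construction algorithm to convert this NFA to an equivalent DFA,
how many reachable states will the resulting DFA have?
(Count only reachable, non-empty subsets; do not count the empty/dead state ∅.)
Start subset: {q0}
{q0}: on 0 → {q0, q1}, on 1 → {q0, q3}
{q0, q1}: on 0 → {q0, q1, qf}, on 1 → {q0, q3}
{q0, q3}: on 0 → {q0, q1}, on 1 → {q0, q3, qf}
{q0, q1, qf}: on 0 → {q0, q1, qf}, on 1 → {q0, q3, qf}
{q0, q3, qf}: on 0 → {q0, q1, qf}, on 1 → {q0, q3, qf}
Reachable non-empty subsets: {q0}, {q0, q1}, {q0, q3}, {q0, q1, qf}, {q0, q3, qf} — 5 in total.

Final answer: 5 states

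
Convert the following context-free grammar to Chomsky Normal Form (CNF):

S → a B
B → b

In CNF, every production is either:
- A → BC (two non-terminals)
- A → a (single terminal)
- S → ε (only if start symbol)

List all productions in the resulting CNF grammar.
The grammar has no ε-productions or unit productions to eliminate.
S → a B has terminal a in a right-hand side of length ≥ 2: introduce T_a → a and use T_a in place of a.
B → b is already in CNF (single terminal) – keep it.
S → a B becomes S → T_a B.
Resulting CNF grammar (3 productions): T_a → a; B → b; S → T_a B

Final answer: T_a → a; B → b; S → T_a B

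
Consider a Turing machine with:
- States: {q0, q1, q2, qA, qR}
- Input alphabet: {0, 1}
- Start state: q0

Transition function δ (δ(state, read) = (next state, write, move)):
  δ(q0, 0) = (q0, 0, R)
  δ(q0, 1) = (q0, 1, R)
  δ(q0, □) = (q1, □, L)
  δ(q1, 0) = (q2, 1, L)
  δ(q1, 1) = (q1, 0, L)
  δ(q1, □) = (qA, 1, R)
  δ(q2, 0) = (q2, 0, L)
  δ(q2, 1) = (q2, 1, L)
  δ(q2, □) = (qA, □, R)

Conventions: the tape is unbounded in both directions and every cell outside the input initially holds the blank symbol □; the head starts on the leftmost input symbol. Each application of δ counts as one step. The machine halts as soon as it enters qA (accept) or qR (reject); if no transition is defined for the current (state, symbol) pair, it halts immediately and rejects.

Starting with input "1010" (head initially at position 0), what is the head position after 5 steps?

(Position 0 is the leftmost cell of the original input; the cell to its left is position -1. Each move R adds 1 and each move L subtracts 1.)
Step 0: [q0]1010 (head at position 0)
Step 1: δ(q0, 1) = (q0, 1, R)  ⊢  1[q0]010 (head at position 1)
Step 2: δ(q0, 0) = (q0, 0, R)  ⊢  10[q0]10 (head at position 2)
Step 3: δ(q0, 1) = (q0, 1, R)  ⊢  101[q0]0 (head at position 3)
Step 4: δ(q0, 0) = (q0, 0, R)  ⊢  1010[q0]□ (head at position 4)
Step 5: δ(q0, □) = (q1, □, L)  ⊢  101[q1]0□ (head at position 3)
Head position after 5 steps: 3

Final answer: Position 3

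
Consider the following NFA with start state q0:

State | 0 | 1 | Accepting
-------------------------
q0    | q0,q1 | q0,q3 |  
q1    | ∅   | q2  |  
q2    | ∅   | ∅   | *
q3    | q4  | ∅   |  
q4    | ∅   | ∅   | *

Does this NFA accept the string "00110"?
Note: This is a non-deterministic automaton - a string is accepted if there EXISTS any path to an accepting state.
Track the set of states the NFA could be in: start {q0}
Read '0': {q0} → {q0, q1}
Read '0': {q0, q1} → {q0, q1}
Read '1': {q0, q1} → {q0, q2, q3}
Read '1': {q0, q2, q3} → {q0, q3}
Read '0': {q0, q3} → {q0, q1, q4}
Final set {q0, q1, q4} contains accepting state(s) {q4} → accepted.

Final answer: Yes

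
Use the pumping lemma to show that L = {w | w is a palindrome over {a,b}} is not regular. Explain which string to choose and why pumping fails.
Language: L = {w | w is a palindrome over {a,b}} (strings that read the same forwards and backwards)
Step 1: Assume for contradiction that L is regular, with pumping length p.
Step 2: Choose s = a^p b a^p. Then s ∈ L (it reads the same forwards and backwards) and |s| ≥ p.
Step 3: Consider any decomposition s = xyz with |xy| ≤ p and |y| > 0. Since |xy| ≤ p and the first p symbols of s are all a's, y = a^k for some k with 1 ≤ k ≤ p.
Step 4: Pumping up (i = 2): xy²z = a^(p+k) b a^p. Its reverse is a^p b a^(p+k) ≠ a^(p+k) b a^p (the single b is no longer in the middle), so xy²z is not a palindrome and xy²z ∉ L.
This contradicts the pumping lemma, so L is not regular.

Final answer: Choose s = a^p b a^p. Since |xy| ≤ p, y = a^k with k ≥ 1. Then xy²z = a^(p+k) b a^p is not a palindrome, so ∉ L.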